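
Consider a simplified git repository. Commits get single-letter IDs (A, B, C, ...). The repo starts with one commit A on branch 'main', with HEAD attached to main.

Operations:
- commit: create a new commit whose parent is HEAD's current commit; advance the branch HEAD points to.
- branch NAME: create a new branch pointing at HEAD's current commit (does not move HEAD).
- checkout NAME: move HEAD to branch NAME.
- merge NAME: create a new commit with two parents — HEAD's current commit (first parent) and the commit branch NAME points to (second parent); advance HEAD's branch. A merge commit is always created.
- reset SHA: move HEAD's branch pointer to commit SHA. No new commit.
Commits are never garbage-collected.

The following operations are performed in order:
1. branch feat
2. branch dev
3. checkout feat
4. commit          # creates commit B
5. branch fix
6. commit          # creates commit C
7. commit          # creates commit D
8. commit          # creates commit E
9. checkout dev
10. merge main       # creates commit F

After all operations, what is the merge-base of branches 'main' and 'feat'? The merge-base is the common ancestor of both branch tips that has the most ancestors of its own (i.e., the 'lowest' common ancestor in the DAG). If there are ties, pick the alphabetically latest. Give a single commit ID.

Answer: A

Derivation:
After op 1 (branch): HEAD=main@A [feat=A main=A]
After op 2 (branch): HEAD=main@A [dev=A feat=A main=A]
After op 3 (checkout): HEAD=feat@A [dev=A feat=A main=A]
After op 4 (commit): HEAD=feat@B [dev=A feat=B main=A]
After op 5 (branch): HEAD=feat@B [dev=A feat=B fix=B main=A]
After op 6 (commit): HEAD=feat@C [dev=A feat=C fix=B main=A]
After op 7 (commit): HEAD=feat@D [dev=A feat=D fix=B main=A]
After op 8 (commit): HEAD=feat@E [dev=A feat=E fix=B main=A]
After op 9 (checkout): HEAD=dev@A [dev=A feat=E fix=B main=A]
After op 10 (merge): HEAD=dev@F [dev=F feat=E fix=B main=A]
ancestors(main=A): ['A']
ancestors(feat=E): ['A', 'B', 'C', 'D', 'E']
common: ['A']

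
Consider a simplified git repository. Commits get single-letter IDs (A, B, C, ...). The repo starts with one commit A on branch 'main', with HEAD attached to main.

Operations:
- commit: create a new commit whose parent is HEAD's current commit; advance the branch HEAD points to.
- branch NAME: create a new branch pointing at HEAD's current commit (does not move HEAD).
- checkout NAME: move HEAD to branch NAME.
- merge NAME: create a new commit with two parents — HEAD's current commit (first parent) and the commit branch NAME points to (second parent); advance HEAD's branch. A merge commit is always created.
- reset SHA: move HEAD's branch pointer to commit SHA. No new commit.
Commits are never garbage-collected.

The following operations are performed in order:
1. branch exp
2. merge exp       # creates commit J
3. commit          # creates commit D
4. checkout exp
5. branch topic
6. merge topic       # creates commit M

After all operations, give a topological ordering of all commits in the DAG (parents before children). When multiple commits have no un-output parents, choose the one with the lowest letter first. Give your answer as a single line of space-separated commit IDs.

Answer: A J D M

Derivation:
After op 1 (branch): HEAD=main@A [exp=A main=A]
After op 2 (merge): HEAD=main@J [exp=A main=J]
After op 3 (commit): HEAD=main@D [exp=A main=D]
After op 4 (checkout): HEAD=exp@A [exp=A main=D]
After op 5 (branch): HEAD=exp@A [exp=A main=D topic=A]
After op 6 (merge): HEAD=exp@M [exp=M main=D topic=A]
commit A: parents=[]
commit D: parents=['J']
commit J: parents=['A', 'A']
commit M: parents=['A', 'A']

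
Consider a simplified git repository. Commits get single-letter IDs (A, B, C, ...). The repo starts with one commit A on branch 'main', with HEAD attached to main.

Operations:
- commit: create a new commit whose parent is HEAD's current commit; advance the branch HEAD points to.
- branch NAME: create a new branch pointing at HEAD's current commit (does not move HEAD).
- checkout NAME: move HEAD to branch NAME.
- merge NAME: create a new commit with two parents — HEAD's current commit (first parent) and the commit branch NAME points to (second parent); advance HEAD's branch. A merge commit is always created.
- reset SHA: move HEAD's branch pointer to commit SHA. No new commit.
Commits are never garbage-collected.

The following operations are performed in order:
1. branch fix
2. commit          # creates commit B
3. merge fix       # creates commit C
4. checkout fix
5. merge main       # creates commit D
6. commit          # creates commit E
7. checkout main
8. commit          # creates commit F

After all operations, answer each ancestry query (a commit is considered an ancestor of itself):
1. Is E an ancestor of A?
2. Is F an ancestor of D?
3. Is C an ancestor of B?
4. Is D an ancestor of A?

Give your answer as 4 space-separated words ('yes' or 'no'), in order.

After op 1 (branch): HEAD=main@A [fix=A main=A]
After op 2 (commit): HEAD=main@B [fix=A main=B]
After op 3 (merge): HEAD=main@C [fix=A main=C]
After op 4 (checkout): HEAD=fix@A [fix=A main=C]
After op 5 (merge): HEAD=fix@D [fix=D main=C]
After op 6 (commit): HEAD=fix@E [fix=E main=C]
After op 7 (checkout): HEAD=main@C [fix=E main=C]
After op 8 (commit): HEAD=main@F [fix=E main=F]
ancestors(A) = {A}; E in? no
ancestors(D) = {A,B,C,D}; F in? no
ancestors(B) = {A,B}; C in? no
ancestors(A) = {A}; D in? no

Answer: no no no no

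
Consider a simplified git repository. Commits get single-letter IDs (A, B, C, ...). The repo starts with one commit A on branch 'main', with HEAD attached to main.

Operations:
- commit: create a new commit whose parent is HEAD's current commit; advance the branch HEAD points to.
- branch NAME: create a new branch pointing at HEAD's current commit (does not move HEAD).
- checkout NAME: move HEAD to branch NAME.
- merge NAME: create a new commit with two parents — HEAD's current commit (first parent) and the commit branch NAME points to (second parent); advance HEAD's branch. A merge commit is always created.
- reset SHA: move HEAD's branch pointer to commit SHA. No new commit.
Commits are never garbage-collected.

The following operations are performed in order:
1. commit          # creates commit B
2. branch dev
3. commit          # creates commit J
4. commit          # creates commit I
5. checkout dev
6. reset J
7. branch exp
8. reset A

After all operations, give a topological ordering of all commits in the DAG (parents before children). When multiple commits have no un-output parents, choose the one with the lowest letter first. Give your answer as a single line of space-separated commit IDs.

Answer: A B J I

Derivation:
After op 1 (commit): HEAD=main@B [main=B]
After op 2 (branch): HEAD=main@B [dev=B main=B]
After op 3 (commit): HEAD=main@J [dev=B main=J]
After op 4 (commit): HEAD=main@I [dev=B main=I]
After op 5 (checkout): HEAD=dev@B [dev=B main=I]
After op 6 (reset): HEAD=dev@J [dev=J main=I]
After op 7 (branch): HEAD=dev@J [dev=J exp=J main=I]
After op 8 (reset): HEAD=dev@A [dev=A exp=J main=I]
commit A: parents=[]
commit B: parents=['A']
commit I: parents=['J']
commit J: parents=['B']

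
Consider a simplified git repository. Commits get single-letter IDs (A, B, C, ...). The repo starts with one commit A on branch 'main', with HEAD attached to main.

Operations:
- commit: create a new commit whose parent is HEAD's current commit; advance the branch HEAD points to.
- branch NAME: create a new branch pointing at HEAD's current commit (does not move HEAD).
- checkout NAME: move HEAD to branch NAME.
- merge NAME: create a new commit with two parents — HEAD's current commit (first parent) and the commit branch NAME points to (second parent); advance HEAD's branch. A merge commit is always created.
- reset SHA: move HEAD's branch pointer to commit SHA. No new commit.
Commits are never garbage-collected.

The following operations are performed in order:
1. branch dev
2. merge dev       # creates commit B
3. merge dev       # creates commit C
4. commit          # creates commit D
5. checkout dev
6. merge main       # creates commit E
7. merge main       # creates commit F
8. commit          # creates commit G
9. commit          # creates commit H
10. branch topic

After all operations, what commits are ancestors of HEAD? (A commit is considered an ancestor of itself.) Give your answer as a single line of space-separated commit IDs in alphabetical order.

After op 1 (branch): HEAD=main@A [dev=A main=A]
After op 2 (merge): HEAD=main@B [dev=A main=B]
After op 3 (merge): HEAD=main@C [dev=A main=C]
After op 4 (commit): HEAD=main@D [dev=A main=D]
After op 5 (checkout): HEAD=dev@A [dev=A main=D]
After op 6 (merge): HEAD=dev@E [dev=E main=D]
After op 7 (merge): HEAD=dev@F [dev=F main=D]
After op 8 (commit): HEAD=dev@G [dev=G main=D]
After op 9 (commit): HEAD=dev@H [dev=H main=D]
After op 10 (branch): HEAD=dev@H [dev=H main=D topic=H]

Answer: A B C D E F G H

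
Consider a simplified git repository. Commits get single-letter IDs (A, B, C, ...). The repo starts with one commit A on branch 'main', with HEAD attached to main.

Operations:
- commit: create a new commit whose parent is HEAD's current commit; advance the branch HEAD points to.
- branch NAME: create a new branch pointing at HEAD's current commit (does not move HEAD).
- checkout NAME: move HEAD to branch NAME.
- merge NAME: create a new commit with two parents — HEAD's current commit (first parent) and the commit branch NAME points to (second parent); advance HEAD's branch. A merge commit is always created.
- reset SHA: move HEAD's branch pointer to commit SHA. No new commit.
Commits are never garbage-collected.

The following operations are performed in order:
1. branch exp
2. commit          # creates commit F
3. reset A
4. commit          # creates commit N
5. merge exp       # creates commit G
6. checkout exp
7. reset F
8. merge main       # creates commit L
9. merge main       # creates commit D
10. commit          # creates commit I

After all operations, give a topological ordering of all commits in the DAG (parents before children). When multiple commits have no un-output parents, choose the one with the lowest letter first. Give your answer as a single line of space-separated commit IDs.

After op 1 (branch): HEAD=main@A [exp=A main=A]
After op 2 (commit): HEAD=main@F [exp=A main=F]
After op 3 (reset): HEAD=main@A [exp=A main=A]
After op 4 (commit): HEAD=main@N [exp=A main=N]
After op 5 (merge): HEAD=main@G [exp=A main=G]
After op 6 (checkout): HEAD=exp@A [exp=A main=G]
After op 7 (reset): HEAD=exp@F [exp=F main=G]
After op 8 (merge): HEAD=exp@L [exp=L main=G]
After op 9 (merge): HEAD=exp@D [exp=D main=G]
After op 10 (commit): HEAD=exp@I [exp=I main=G]
commit A: parents=[]
commit D: parents=['L', 'G']
commit F: parents=['A']
commit G: parents=['N', 'A']
commit I: parents=['D']
commit L: parents=['F', 'G']
commit N: parents=['A']

Answer: A F N G L D I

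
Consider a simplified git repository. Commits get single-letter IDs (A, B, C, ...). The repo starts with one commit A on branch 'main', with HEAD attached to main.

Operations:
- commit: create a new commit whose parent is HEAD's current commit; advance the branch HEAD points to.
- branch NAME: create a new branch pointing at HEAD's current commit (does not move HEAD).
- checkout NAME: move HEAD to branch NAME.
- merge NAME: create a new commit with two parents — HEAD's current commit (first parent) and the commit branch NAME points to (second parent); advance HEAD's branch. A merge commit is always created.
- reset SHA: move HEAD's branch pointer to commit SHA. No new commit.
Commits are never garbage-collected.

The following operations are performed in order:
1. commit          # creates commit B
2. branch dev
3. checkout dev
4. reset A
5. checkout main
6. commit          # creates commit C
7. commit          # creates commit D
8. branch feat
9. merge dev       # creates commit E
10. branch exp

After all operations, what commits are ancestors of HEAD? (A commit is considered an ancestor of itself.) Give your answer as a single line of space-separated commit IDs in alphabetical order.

Answer: A B C D E

Derivation:
After op 1 (commit): HEAD=main@B [main=B]
After op 2 (branch): HEAD=main@B [dev=B main=B]
After op 3 (checkout): HEAD=dev@B [dev=B main=B]
After op 4 (reset): HEAD=dev@A [dev=A main=B]
After op 5 (checkout): HEAD=main@B [dev=A main=B]
After op 6 (commit): HEAD=main@C [dev=A main=C]
After op 7 (commit): HEAD=main@D [dev=A main=D]
After op 8 (branch): HEAD=main@D [dev=A feat=D main=D]
After op 9 (merge): HEAD=main@E [dev=A feat=D main=E]
After op 10 (branch): HEAD=main@E [dev=A exp=E feat=D main=E]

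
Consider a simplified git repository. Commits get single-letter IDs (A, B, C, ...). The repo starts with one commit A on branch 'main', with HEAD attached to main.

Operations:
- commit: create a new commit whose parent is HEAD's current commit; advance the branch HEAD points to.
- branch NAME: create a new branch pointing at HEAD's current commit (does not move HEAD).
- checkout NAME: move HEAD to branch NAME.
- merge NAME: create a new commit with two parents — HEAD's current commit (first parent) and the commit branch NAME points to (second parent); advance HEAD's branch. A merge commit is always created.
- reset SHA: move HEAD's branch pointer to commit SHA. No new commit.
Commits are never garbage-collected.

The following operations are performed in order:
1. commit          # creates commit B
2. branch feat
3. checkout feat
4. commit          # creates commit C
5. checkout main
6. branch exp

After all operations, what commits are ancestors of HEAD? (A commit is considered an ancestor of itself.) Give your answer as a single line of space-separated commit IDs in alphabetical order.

After op 1 (commit): HEAD=main@B [main=B]
After op 2 (branch): HEAD=main@B [feat=B main=B]
After op 3 (checkout): HEAD=feat@B [feat=B main=B]
After op 4 (commit): HEAD=feat@C [feat=C main=B]
After op 5 (checkout): HEAD=main@B [feat=C main=B]
After op 6 (branch): HEAD=main@B [exp=B feat=C main=B]

Answer: A B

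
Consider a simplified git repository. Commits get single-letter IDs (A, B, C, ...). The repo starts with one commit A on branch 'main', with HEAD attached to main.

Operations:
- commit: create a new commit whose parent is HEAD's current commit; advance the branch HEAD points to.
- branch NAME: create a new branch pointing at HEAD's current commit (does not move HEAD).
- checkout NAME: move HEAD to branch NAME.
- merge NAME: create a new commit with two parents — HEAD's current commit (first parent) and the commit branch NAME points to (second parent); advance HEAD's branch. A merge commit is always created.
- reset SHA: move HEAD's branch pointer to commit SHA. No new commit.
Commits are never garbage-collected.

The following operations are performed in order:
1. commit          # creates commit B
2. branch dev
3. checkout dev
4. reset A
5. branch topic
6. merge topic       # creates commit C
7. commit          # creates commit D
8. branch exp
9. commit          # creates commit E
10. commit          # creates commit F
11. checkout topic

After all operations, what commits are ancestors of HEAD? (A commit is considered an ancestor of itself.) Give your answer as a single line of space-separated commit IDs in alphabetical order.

After op 1 (commit): HEAD=main@B [main=B]
After op 2 (branch): HEAD=main@B [dev=B main=B]
After op 3 (checkout): HEAD=dev@B [dev=B main=B]
After op 4 (reset): HEAD=dev@A [dev=A main=B]
After op 5 (branch): HEAD=dev@A [dev=A main=B topic=A]
After op 6 (merge): HEAD=dev@C [dev=C main=B topic=A]
After op 7 (commit): HEAD=dev@D [dev=D main=B topic=A]
After op 8 (branch): HEAD=dev@D [dev=D exp=D main=B topic=A]
After op 9 (commit): HEAD=dev@E [dev=E exp=D main=B topic=A]
After op 10 (commit): HEAD=dev@F [dev=F exp=D main=B topic=A]
After op 11 (checkout): HEAD=topic@A [dev=F exp=D main=B topic=A]

Answer: A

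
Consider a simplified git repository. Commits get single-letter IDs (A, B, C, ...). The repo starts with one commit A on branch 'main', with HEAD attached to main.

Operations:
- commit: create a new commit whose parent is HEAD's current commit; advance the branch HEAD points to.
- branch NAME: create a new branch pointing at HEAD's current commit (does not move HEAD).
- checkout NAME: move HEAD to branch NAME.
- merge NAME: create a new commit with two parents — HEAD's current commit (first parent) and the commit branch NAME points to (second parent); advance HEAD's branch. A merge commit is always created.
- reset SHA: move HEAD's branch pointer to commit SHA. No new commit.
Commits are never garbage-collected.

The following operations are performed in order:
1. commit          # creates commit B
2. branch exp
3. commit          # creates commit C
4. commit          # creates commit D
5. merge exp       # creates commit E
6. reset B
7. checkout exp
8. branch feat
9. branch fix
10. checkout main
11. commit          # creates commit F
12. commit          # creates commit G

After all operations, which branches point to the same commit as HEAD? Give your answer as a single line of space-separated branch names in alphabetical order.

Answer: main

Derivation:
After op 1 (commit): HEAD=main@B [main=B]
After op 2 (branch): HEAD=main@B [exp=B main=B]
After op 3 (commit): HEAD=main@C [exp=B main=C]
After op 4 (commit): HEAD=main@D [exp=B main=D]
After op 5 (merge): HEAD=main@E [exp=B main=E]
After op 6 (reset): HEAD=main@B [exp=B main=B]
After op 7 (checkout): HEAD=exp@B [exp=B main=B]
After op 8 (branch): HEAD=exp@B [exp=B feat=B main=B]
After op 9 (branch): HEAD=exp@B [exp=B feat=B fix=B main=B]
After op 10 (checkout): HEAD=main@B [exp=B feat=B fix=B main=B]
After op 11 (commit): HEAD=main@F [exp=B feat=B fix=B main=F]
After op 12 (commit): HEAD=main@G [exp=B feat=B fix=B main=G]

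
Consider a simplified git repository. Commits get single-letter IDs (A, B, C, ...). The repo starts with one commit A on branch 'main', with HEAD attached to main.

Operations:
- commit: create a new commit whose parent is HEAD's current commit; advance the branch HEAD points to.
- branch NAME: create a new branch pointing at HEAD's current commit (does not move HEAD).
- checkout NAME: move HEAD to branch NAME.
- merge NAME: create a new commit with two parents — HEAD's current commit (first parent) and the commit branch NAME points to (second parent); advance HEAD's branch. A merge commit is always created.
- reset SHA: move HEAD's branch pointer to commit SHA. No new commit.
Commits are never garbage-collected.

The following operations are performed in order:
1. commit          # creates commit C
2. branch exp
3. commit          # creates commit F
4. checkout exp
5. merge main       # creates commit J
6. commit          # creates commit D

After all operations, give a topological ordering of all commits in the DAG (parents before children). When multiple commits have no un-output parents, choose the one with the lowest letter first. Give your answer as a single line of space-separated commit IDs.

After op 1 (commit): HEAD=main@C [main=C]
After op 2 (branch): HEAD=main@C [exp=C main=C]
After op 3 (commit): HEAD=main@F [exp=C main=F]
After op 4 (checkout): HEAD=exp@C [exp=C main=F]
After op 5 (merge): HEAD=exp@J [exp=J main=F]
After op 6 (commit): HEAD=exp@D [exp=D main=F]
commit A: parents=[]
commit C: parents=['A']
commit D: parents=['J']
commit F: parents=['C']
commit J: parents=['C', 'F']

Answer: A C F J D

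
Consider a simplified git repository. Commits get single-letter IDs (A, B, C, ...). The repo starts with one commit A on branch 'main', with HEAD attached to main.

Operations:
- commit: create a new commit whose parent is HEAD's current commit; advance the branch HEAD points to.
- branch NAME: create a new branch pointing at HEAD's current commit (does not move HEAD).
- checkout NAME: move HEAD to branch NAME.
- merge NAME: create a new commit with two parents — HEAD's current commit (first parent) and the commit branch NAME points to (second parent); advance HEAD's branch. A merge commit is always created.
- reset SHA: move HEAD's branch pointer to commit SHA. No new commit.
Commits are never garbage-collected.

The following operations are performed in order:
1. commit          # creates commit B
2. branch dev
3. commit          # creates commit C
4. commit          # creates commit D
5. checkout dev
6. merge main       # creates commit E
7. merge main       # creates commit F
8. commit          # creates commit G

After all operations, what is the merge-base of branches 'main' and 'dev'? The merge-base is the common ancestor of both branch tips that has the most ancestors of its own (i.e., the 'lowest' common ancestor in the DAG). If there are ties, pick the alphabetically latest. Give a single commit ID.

After op 1 (commit): HEAD=main@B [main=B]
After op 2 (branch): HEAD=main@B [dev=B main=B]
After op 3 (commit): HEAD=main@C [dev=B main=C]
After op 4 (commit): HEAD=main@D [dev=B main=D]
After op 5 (checkout): HEAD=dev@B [dev=B main=D]
After op 6 (merge): HEAD=dev@E [dev=E main=D]
After op 7 (merge): HEAD=dev@F [dev=F main=D]
After op 8 (commit): HEAD=dev@G [dev=G main=D]
ancestors(main=D): ['A', 'B', 'C', 'D']
ancestors(dev=G): ['A', 'B', 'C', 'D', 'E', 'F', 'G']
common: ['A', 'B', 'C', 'D']

Answer: D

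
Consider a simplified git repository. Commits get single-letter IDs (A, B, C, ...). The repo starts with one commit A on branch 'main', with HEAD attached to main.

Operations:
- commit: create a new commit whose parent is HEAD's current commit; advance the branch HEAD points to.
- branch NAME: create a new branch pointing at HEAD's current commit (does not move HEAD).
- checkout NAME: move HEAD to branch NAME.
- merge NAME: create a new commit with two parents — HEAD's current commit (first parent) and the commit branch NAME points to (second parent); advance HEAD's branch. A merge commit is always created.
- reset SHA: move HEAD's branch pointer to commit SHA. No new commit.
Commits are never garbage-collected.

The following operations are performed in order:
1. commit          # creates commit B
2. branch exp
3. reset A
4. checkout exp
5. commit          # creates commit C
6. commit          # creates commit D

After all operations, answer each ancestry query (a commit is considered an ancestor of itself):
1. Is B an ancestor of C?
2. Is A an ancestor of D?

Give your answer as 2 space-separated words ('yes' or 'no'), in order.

Answer: yes yes

Derivation:
After op 1 (commit): HEAD=main@B [main=B]
After op 2 (branch): HEAD=main@B [exp=B main=B]
After op 3 (reset): HEAD=main@A [exp=B main=A]
After op 4 (checkout): HEAD=exp@B [exp=B main=A]
After op 5 (commit): HEAD=exp@C [exp=C main=A]
After op 6 (commit): HEAD=exp@D [exp=D main=A]
ancestors(C) = {A,B,C}; B in? yes
ancestors(D) = {A,B,C,D}; A in? yes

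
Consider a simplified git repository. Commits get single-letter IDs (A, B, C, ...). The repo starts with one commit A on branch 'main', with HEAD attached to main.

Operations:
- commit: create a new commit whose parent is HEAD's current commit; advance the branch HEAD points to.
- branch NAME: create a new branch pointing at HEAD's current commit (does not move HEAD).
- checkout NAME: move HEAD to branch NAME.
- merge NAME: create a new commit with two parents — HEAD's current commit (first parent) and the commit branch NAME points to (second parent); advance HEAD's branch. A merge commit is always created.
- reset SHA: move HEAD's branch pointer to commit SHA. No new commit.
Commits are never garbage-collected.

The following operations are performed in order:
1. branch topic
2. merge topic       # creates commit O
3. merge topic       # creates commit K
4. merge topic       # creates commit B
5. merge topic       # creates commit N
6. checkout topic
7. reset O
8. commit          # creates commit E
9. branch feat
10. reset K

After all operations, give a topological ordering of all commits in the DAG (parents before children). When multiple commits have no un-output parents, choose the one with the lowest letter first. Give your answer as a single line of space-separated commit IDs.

After op 1 (branch): HEAD=main@A [main=A topic=A]
After op 2 (merge): HEAD=main@O [main=O topic=A]
After op 3 (merge): HEAD=main@K [main=K topic=A]
After op 4 (merge): HEAD=main@B [main=B topic=A]
After op 5 (merge): HEAD=main@N [main=N topic=A]
After op 6 (checkout): HEAD=topic@A [main=N topic=A]
After op 7 (reset): HEAD=topic@O [main=N topic=O]
After op 8 (commit): HEAD=topic@E [main=N topic=E]
After op 9 (branch): HEAD=topic@E [feat=E main=N topic=E]
After op 10 (reset): HEAD=topic@K [feat=E main=N topic=K]
commit A: parents=[]
commit B: parents=['K', 'A']
commit E: parents=['O']
commit K: parents=['O', 'A']
commit N: parents=['B', 'A']
commit O: parents=['A', 'A']

Answer: A O E K B N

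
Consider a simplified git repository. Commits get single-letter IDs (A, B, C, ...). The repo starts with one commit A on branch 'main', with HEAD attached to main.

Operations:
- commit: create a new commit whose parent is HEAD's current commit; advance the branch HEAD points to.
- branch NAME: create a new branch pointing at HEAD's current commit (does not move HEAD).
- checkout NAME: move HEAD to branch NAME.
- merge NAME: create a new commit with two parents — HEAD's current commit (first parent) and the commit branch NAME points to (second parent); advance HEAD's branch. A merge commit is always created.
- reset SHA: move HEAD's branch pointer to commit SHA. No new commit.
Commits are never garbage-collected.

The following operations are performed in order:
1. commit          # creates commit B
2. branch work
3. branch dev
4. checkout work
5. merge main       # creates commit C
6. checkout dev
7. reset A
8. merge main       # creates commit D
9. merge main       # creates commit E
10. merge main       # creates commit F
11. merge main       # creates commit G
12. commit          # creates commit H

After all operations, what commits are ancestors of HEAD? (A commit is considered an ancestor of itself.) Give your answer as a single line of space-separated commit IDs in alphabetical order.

Answer: A B D E F G H

Derivation:
After op 1 (commit): HEAD=main@B [main=B]
After op 2 (branch): HEAD=main@B [main=B work=B]
After op 3 (branch): HEAD=main@B [dev=B main=B work=B]
After op 4 (checkout): HEAD=work@B [dev=B main=B work=B]
After op 5 (merge): HEAD=work@C [dev=B main=B work=C]
After op 6 (checkout): HEAD=dev@B [dev=B main=B work=C]
After op 7 (reset): HEAD=dev@A [dev=A main=B work=C]
After op 8 (merge): HEAD=dev@D [dev=D main=B work=C]
After op 9 (merge): HEAD=dev@E [dev=E main=B work=C]
After op 10 (merge): HEAD=dev@F [dev=F main=B work=C]
After op 11 (merge): HEAD=dev@G [dev=G main=B work=C]
After op 12 (commit): HEAD=dev@H [dev=H main=B work=C]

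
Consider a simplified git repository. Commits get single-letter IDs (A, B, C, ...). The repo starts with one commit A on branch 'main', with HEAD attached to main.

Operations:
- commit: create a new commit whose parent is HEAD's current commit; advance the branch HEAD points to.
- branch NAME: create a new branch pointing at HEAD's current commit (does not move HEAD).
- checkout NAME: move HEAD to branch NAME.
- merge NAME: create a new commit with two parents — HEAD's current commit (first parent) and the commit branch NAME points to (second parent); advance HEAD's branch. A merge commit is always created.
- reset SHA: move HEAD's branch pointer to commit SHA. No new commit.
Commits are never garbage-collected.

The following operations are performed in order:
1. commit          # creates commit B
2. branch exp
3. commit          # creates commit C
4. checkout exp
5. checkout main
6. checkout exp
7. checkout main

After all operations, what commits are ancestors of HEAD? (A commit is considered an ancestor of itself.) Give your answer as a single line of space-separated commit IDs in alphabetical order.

Answer: A B C

Derivation:
After op 1 (commit): HEAD=main@B [main=B]
After op 2 (branch): HEAD=main@B [exp=B main=B]
After op 3 (commit): HEAD=main@C [exp=B main=C]
After op 4 (checkout): HEAD=exp@B [exp=B main=C]
After op 5 (checkout): HEAD=main@C [exp=B main=C]
After op 6 (checkout): HEAD=exp@B [exp=B main=C]
After op 7 (checkout): HEAD=main@C [exp=B main=C]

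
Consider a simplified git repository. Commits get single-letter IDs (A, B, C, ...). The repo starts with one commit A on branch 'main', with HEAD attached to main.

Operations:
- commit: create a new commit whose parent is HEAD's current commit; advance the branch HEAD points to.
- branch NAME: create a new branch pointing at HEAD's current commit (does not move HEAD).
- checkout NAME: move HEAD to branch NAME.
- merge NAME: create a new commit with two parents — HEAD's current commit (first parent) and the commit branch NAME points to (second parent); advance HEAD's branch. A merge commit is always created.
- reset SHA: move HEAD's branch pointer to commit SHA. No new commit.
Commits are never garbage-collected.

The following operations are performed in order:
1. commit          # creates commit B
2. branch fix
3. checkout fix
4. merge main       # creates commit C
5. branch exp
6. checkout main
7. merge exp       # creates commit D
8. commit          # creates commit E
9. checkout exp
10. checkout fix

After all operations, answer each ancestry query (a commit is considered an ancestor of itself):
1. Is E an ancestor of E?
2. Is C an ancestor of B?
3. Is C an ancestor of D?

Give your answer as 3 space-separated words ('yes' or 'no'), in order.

Answer: yes no yes

Derivation:
After op 1 (commit): HEAD=main@B [main=B]
After op 2 (branch): HEAD=main@B [fix=B main=B]
After op 3 (checkout): HEAD=fix@B [fix=B main=B]
After op 4 (merge): HEAD=fix@C [fix=C main=B]
After op 5 (branch): HEAD=fix@C [exp=C fix=C main=B]
After op 6 (checkout): HEAD=main@B [exp=C fix=C main=B]
After op 7 (merge): HEAD=main@D [exp=C fix=C main=D]
After op 8 (commit): HEAD=main@E [exp=C fix=C main=E]
After op 9 (checkout): HEAD=exp@C [exp=C fix=C main=E]
After op 10 (checkout): HEAD=fix@C [exp=C fix=C main=E]
ancestors(E) = {A,B,C,D,E}; E in? yes
ancestors(B) = {A,B}; C in? no
ancestors(D) = {A,B,C,D}; C in? yes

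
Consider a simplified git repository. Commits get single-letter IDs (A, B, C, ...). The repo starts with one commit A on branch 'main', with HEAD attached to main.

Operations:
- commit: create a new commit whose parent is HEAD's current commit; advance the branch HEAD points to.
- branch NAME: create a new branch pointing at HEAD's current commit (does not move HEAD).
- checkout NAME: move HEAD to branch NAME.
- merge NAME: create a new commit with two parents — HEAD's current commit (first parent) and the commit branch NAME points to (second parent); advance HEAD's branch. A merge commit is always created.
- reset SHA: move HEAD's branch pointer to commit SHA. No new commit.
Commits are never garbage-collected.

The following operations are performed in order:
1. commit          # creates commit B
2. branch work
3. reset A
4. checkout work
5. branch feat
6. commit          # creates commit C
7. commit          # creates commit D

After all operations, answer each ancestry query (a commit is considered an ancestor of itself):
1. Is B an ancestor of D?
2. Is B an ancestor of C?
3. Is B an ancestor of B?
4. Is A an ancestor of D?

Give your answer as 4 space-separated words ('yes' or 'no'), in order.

After op 1 (commit): HEAD=main@B [main=B]
After op 2 (branch): HEAD=main@B [main=B work=B]
After op 3 (reset): HEAD=main@A [main=A work=B]
After op 4 (checkout): HEAD=work@B [main=A work=B]
After op 5 (branch): HEAD=work@B [feat=B main=A work=B]
After op 6 (commit): HEAD=work@C [feat=B main=A work=C]
After op 7 (commit): HEAD=work@D [feat=B main=A work=D]
ancestors(D) = {A,B,C,D}; B in? yes
ancestors(C) = {A,B,C}; B in? yes
ancestors(B) = {A,B}; B in? yes
ancestors(D) = {A,B,C,D}; A in? yes

Answer: yes yes yes yes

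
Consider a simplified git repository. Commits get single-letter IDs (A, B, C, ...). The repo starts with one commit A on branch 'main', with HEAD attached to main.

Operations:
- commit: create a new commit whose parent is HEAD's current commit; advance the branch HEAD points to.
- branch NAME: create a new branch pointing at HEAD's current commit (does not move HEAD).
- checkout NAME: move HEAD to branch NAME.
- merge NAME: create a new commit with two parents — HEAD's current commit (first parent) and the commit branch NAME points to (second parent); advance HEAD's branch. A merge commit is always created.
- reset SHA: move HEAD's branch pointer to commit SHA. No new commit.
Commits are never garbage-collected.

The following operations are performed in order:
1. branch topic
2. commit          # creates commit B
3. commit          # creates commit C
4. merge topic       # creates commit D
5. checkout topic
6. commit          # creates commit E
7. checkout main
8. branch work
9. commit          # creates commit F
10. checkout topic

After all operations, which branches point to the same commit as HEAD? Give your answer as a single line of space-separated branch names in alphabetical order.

After op 1 (branch): HEAD=main@A [main=A topic=A]
After op 2 (commit): HEAD=main@B [main=B topic=A]
After op 3 (commit): HEAD=main@C [main=C topic=A]
After op 4 (merge): HEAD=main@D [main=D topic=A]
After op 5 (checkout): HEAD=topic@A [main=D topic=A]
After op 6 (commit): HEAD=topic@E [main=D topic=E]
After op 7 (checkout): HEAD=main@D [main=D topic=E]
After op 8 (branch): HEAD=main@D [main=D topic=E work=D]
After op 9 (commit): HEAD=main@F [main=F topic=E work=D]
After op 10 (checkout): HEAD=topic@E [main=F topic=E work=D]

Answer: topic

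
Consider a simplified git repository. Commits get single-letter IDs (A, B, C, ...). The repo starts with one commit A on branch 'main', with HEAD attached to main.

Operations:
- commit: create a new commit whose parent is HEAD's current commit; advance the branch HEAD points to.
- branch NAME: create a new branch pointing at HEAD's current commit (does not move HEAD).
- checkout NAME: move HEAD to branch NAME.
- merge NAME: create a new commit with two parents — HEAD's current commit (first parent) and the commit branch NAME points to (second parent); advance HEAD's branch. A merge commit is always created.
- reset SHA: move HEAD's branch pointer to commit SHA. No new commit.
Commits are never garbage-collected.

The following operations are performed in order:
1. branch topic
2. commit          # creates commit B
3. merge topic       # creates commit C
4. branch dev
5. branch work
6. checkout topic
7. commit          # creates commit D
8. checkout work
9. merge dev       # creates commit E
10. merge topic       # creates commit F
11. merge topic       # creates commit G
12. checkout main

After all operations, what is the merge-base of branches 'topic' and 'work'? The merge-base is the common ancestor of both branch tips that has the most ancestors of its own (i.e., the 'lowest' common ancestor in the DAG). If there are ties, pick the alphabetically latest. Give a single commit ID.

Answer: D

Derivation:
After op 1 (branch): HEAD=main@A [main=A topic=A]
After op 2 (commit): HEAD=main@B [main=B topic=A]
After op 3 (merge): HEAD=main@C [main=C topic=A]
After op 4 (branch): HEAD=main@C [dev=C main=C topic=A]
After op 5 (branch): HEAD=main@C [dev=C main=C topic=A work=C]
After op 6 (checkout): HEAD=topic@A [dev=C main=C topic=A work=C]
After op 7 (commit): HEAD=topic@D [dev=C main=C topic=D work=C]
After op 8 (checkout): HEAD=work@C [dev=C main=C topic=D work=C]
After op 9 (merge): HEAD=work@E [dev=C main=C topic=D work=E]
After op 10 (merge): HEAD=work@F [dev=C main=C topic=D work=F]
After op 11 (merge): HEAD=work@G [dev=C main=C topic=D work=G]
After op 12 (checkout): HEAD=main@C [dev=C main=C topic=D work=G]
ancestors(topic=D): ['A', 'D']
ancestors(work=G): ['A', 'B', 'C', 'D', 'E', 'F', 'G']
common: ['A', 'D']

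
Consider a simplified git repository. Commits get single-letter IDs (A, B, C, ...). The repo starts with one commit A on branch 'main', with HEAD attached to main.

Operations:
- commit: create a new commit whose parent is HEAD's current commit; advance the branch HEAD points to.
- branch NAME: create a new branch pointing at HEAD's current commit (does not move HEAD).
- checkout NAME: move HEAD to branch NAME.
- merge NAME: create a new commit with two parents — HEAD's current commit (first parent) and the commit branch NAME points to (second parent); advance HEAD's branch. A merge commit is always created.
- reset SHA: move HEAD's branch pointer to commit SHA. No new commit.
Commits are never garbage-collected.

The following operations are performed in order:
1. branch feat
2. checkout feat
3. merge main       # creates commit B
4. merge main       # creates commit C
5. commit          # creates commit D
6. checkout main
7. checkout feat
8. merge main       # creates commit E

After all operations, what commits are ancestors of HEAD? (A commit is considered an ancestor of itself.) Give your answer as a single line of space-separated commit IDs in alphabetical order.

After op 1 (branch): HEAD=main@A [feat=A main=A]
After op 2 (checkout): HEAD=feat@A [feat=A main=A]
After op 3 (merge): HEAD=feat@B [feat=B main=A]
After op 4 (merge): HEAD=feat@C [feat=C main=A]
After op 5 (commit): HEAD=feat@D [feat=D main=A]
After op 6 (checkout): HEAD=main@A [feat=D main=A]
After op 7 (checkout): HEAD=feat@D [feat=D main=A]
After op 8 (merge): HEAD=feat@E [feat=E main=A]

Answer: A B C D E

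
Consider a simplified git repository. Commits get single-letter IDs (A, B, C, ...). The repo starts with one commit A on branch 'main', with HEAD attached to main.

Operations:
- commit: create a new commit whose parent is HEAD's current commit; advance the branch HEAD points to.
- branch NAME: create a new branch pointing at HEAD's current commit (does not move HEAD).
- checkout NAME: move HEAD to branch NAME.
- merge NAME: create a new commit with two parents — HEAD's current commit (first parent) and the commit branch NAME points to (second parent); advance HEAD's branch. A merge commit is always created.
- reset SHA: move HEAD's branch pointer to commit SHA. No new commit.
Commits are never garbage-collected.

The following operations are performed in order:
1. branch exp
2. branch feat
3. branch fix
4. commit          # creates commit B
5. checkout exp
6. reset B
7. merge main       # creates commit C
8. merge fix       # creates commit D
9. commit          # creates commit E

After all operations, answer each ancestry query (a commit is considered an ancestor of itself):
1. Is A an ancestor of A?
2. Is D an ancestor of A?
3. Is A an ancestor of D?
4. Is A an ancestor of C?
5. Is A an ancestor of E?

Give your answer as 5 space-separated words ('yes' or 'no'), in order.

Answer: yes no yes yes yes

Derivation:
After op 1 (branch): HEAD=main@A [exp=A main=A]
After op 2 (branch): HEAD=main@A [exp=A feat=A main=A]
After op 3 (branch): HEAD=main@A [exp=A feat=A fix=A main=A]
After op 4 (commit): HEAD=main@B [exp=A feat=A fix=A main=B]
After op 5 (checkout): HEAD=exp@A [exp=A feat=A fix=A main=B]
After op 6 (reset): HEAD=exp@B [exp=B feat=A fix=A main=B]
After op 7 (merge): HEAD=exp@C [exp=C feat=A fix=A main=B]
After op 8 (merge): HEAD=exp@D [exp=D feat=A fix=A main=B]
After op 9 (commit): HEAD=exp@E [exp=E feat=A fix=A main=B]
ancestors(A) = {A}; A in? yes
ancestors(A) = {A}; D in? no
ancestors(D) = {A,B,C,D}; A in? yes
ancestors(C) = {A,B,C}; A in? yes
ancestors(E) = {A,B,C,D,E}; A in? yes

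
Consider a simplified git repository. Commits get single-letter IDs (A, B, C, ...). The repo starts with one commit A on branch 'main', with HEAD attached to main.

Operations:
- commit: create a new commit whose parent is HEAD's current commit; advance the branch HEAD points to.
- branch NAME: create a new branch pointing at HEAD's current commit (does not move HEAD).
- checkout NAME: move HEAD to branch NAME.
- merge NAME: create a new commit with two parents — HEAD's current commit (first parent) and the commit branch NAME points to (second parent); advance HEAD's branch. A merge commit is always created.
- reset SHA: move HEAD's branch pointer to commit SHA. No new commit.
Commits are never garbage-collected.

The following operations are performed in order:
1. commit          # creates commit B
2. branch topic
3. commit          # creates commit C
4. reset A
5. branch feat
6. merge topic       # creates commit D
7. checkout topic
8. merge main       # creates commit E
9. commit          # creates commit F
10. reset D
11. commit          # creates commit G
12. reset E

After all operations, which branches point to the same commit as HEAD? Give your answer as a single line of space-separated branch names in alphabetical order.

After op 1 (commit): HEAD=main@B [main=B]
After op 2 (branch): HEAD=main@B [main=B topic=B]
After op 3 (commit): HEAD=main@C [main=C topic=B]
After op 4 (reset): HEAD=main@A [main=A topic=B]
After op 5 (branch): HEAD=main@A [feat=A main=A topic=B]
After op 6 (merge): HEAD=main@D [feat=A main=D topic=B]
After op 7 (checkout): HEAD=topic@B [feat=A main=D topic=B]
After op 8 (merge): HEAD=topic@E [feat=A main=D topic=E]
After op 9 (commit): HEAD=topic@F [feat=A main=D topic=F]
After op 10 (reset): HEAD=topic@D [feat=A main=D topic=D]
After op 11 (commit): HEAD=topic@G [feat=A main=D topic=G]
After op 12 (reset): HEAD=topic@E [feat=A main=D topic=E]

Answer: topic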